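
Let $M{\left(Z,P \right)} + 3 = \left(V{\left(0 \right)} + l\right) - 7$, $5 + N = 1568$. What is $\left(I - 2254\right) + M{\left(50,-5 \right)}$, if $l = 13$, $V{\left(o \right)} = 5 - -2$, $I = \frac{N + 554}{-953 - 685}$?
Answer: $- \frac{3677789}{1638} \approx -2245.3$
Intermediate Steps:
$N = 1563$ ($N = -5 + 1568 = 1563$)
$I = - \frac{2117}{1638}$ ($I = \frac{1563 + 554}{-953 - 685} = \frac{2117}{-1638} = 2117 \left(- \frac{1}{1638}\right) = - \frac{2117}{1638} \approx -1.2924$)
$V{\left(o \right)} = 7$ ($V{\left(o \right)} = 5 + 2 = 7$)
$M{\left(Z,P \right)} = 10$ ($M{\left(Z,P \right)} = -3 + \left(\left(7 + 13\right) - 7\right) = -3 + \left(20 - 7\right) = -3 + 13 = 10$)
$\left(I - 2254\right) + M{\left(50,-5 \right)} = \left(- \frac{2117}{1638} - 2254\right) + 10 = - \frac{3694169}{1638} + 10 = - \frac{3677789}{1638}$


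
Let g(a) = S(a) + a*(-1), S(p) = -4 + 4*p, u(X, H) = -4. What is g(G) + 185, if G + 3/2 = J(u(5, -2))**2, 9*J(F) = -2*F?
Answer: 9659/54 ≈ 178.87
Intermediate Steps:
J(F) = -2*F/9 (J(F) = (-2*F)/9 = -2*F/9)
G = -115/162 (G = -3/2 + (-2/9*(-4))**2 = -3/2 + (8/9)**2 = -3/2 + 64/81 = -115/162 ≈ -0.70988)
g(a) = -4 + 3*a (g(a) = (-4 + 4*a) + a*(-1) = (-4 + 4*a) - a = -4 + 3*a)
g(G) + 185 = (-4 + 3*(-115/162)) + 185 = (-4 - 115/54) + 185 = -331/54 + 185 = 9659/54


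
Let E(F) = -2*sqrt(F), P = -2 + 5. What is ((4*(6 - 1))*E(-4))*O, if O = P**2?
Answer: -720*I ≈ -720.0*I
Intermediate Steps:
P = 3
O = 9 (O = 3**2 = 9)
((4*(6 - 1))*E(-4))*O = ((4*(6 - 1))*(-4*I))*9 = ((4*5)*(-4*I))*9 = (20*(-4*I))*9 = -80*I*9 = -720*I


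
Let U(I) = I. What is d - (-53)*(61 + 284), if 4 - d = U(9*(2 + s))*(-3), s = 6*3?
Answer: 18829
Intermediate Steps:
s = 18
d = 544 (d = 4 - 9*(2 + 18)*(-3) = 4 - 9*20*(-3) = 4 - 180*(-3) = 4 - 1*(-540) = 4 + 540 = 544)
d - (-53)*(61 + 284) = 544 - (-53)*(61 + 284) = 544 - (-53)*345 = 544 - 1*(-18285) = 544 + 18285 = 18829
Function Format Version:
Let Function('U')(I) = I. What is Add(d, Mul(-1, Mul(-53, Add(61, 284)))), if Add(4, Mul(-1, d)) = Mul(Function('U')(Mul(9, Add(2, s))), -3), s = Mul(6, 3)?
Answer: 18829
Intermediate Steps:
s = 18
d = 544 (d = Add(4, Mul(-1, Mul(Mul(9, Add(2, 18)), -3))) = Add(4, Mul(-1, Mul(Mul(9, 20), -3))) = Add(4, Mul(-1, Mul(180, -3))) = Add(4, Mul(-1, -540)) = Add(4, 540) = 544)
Add(d, Mul(-1, Mul(-53, Add(61, 284)))) = Add(544, Mul(-1, Mul(-53, Add(61, 284)))) = Add(544, Mul(-1, Mul(-53, 345))) = Add(544, Mul(-1, -18285)) = Add(544, 18285) = 18829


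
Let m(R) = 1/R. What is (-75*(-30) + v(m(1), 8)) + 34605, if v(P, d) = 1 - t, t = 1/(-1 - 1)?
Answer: 73713/2 ≈ 36857.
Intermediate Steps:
t = -½ (t = 1/(-2) = -½ ≈ -0.50000)
v(P, d) = 3/2 (v(P, d) = 1 - 1*(-½) = 1 + ½ = 3/2)
(-75*(-30) + v(m(1), 8)) + 34605 = (-75*(-30) + 3/2) + 34605 = (2250 + 3/2) + 34605 = 4503/2 + 34605 = 73713/2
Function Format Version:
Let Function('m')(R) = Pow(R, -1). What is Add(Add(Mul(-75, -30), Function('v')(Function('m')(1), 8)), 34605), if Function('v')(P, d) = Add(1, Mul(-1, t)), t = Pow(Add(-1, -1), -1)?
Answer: Rational(73713, 2) ≈ 36857.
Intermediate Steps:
t = Rational(-1, 2) (t = Pow(-2, -1) = Rational(-1, 2) ≈ -0.50000)
Function('v')(P, d) = Rational(3, 2) (Function('v')(P, d) = Add(1, Mul(-1, Rational(-1, 2))) = Add(1, Rational(1, 2)) = Rational(3, 2))
Add(Add(Mul(-75, -30), Function('v')(Function('m')(1), 8)), 34605) = Add(Add(Mul(-75, -30), Rational(3, 2)), 34605) = Add(Add(2250, Rational(3, 2)), 34605) = Add(Rational(4503, 2), 34605) = Rational(73713, 2)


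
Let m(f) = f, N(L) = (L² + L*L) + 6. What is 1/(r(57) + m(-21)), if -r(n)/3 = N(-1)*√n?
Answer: 7/10797 - 8*√57/10797 ≈ -0.0049457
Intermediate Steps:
N(L) = 6 + 2*L² (N(L) = (L² + L²) + 6 = 2*L² + 6 = 6 + 2*L²)
r(n) = -24*√n (r(n) = -3*(6 + 2*(-1)²)*√n = -3*(6 + 2*1)*√n = -3*(6 + 2)*√n = -24*√n)
1/(r(57) + m(-21)) = 1/(-24*√57 - 21) = 1/(-21 - 24*√57)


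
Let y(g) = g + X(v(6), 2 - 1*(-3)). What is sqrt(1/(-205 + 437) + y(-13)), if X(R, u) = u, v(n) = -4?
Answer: I*sqrt(107590)/116 ≈ 2.8277*I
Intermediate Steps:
y(g) = 5 + g (y(g) = g + (2 - 1*(-3)) = g + (2 + 3) = g + 5 = 5 + g)
sqrt(1/(-205 + 437) + y(-13)) = sqrt(1/(-205 + 437) + (5 - 13)) = sqrt(1/232 - 8) = sqrt(-1855/232) = I*sqrt(107590)/116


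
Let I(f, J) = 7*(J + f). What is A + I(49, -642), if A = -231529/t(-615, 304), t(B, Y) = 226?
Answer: -1169655/226 ≈ -5175.5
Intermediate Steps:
I(f, J) = 7*J + 7*f
A = -231529/226 ≈ -1024.5
A + I(49, -642) = -231529/226 + (7*(-642) + 7*49) = -231529/226 + (-4494 + 343) = -231529/226 - 4151 = -1169655/226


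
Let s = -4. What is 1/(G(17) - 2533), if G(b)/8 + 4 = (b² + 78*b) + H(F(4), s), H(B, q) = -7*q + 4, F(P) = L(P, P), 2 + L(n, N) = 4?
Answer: 1/10611 ≈ 9.4242e-5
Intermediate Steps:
L(n, N) = 2 (L(n, N) = -2 + 4 = 2)
F(P) = 2
H(B, q) = 4 - 7*q
G(b) = 224 + 8*b² + 624*b (G(b) = -32 + 8*((b² + 78*b) + (4 - 7*(-4))) = -32 + 8*((b² + 78*b) + (4 + 28)) = -32 + 8*((b² + 78*b) + 32) = -32 + 8*(32 + b² + 78*b) = -32 + (256 + 8*b² + 624*b) = 224 + 8*b² + 624*b)
1/(G(17) - 2533) = 1/((224 + 8*17² + 624*17) - 2533) = 1/((224 + 8*289 + 10608) - 2533) = 1/((224 + 2312 + 10608) - 2533) = 1/(13144 - 2533) = 1/10611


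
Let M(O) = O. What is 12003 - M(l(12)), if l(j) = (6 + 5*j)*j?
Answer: 11211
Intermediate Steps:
l(j) = j*(6 + 5*j)
12003 - M(l(12)) = 12003 - 12*(6 + 5*12) = 12003 - 12*(6 + 60) = 12003 - 12*66 = 12003 - 1*792 = 12003 - 792 = 11211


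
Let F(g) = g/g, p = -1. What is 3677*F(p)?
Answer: 3677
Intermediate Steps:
F(g) = 1
3677*F(p) = 3677*1 = 3677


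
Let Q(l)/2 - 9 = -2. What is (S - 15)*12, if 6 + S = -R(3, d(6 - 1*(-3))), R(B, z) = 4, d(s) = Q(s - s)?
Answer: -300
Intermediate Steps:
Q(l) = 14 (Q(l) = 18 + 2*(-2) = 18 - 4 = 14)
d(s) = 14
S = -10 (S = -6 - 1*4 = -6 - 4 = -10)
(S - 15)*12 = (-10 - 15)*12 = -25*12 = -300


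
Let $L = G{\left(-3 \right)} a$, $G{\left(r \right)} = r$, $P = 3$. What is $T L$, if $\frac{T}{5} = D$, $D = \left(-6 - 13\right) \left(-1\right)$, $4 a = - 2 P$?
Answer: $\frac{855}{2} \approx 427.5$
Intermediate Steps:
$a = - \frac{3}{2}$ ($a = \frac{\left(-2\right) 3}{4} = \frac{1}{4} \left(-6\right) = - \frac{3}{2} \approx -1.5$)
$D = 19$ ($D = \left(-19\right) \left(-1\right) = 19$)
$T = 95$ ($T = 5 \cdot 19 = 95$)
$L = \frac{9}{2}$ ($L = \left(-3\right) \left(- \frac{3}{2}\right) = \frac{9}{2} \approx 4.5$)
$T L = 95 \cdot \frac{9}{2} = \frac{855}{2}$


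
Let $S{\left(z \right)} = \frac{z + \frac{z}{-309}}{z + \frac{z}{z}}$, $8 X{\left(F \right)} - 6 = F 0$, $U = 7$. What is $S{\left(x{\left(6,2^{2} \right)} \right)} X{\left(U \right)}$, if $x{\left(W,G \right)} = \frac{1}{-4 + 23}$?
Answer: $\frac{77}{2060} \approx 0.037379$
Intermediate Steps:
$X{\left(F \right)} = \frac{3}{4}$ ($X{\left(F \right)} = \frac{3}{4} + \frac{F 0}{8} = \frac{3}{4} + \frac{1}{8} \cdot 0 = \frac{3}{4} + 0 = \frac{3}{4}$)
$x{\left(W,G \right)} = \frac{1}{19}$
$S{\left(z \right)} = \frac{308 z}{309 \left(1 + z\right)}$ ($S{\left(z \right)} = \frac{z + z \left(- \frac{1}{309}\right)}{z + 1} = \frac{z - \frac{z}{309}}{1 + z} = \frac{\frac{308}{309} z}{1 + z} = \frac{308 z}{309 \left(1 + z\right)}$)
$S{\left(x{\left(6,2^{2} \right)} \right)} X{\left(U \right)} = \frac{308}{309} \cdot \frac{1}{19} \frac{1}{1 + \frac{1}{19}} \cdot \frac{3}{4} = \frac{308}{309} \cdot \frac{1}{19} \frac{1}{\frac{20}{19}} \cdot \frac{3}{4} = \frac{308}{309} \cdot \frac{1}{19} \cdot \frac{19}{20} \cdot \frac{3}{4} = \frac{77}{1545} \cdot \frac{3}{4} = \frac{77}{2060}$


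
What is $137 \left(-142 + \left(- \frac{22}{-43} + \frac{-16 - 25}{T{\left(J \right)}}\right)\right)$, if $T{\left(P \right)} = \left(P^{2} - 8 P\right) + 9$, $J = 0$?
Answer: $- \frac{7743103}{387} \approx -20008.0$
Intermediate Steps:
$T{\left(P \right)} = 9 + P^{2} - 8 P$
$137 \left(-142 + \left(- \frac{22}{-43} + \frac{-16 - 25}{T{\left(J \right)}}\right)\right) = 137 \left(-142 + \left(- \frac{22}{-43} + \frac{-16 - 25}{9 + 0^{2} - 0}\right)\right) = 137 \left(-142 - \left(- \frac{22}{43} + \frac{41}{9 + 0 + 0}\right)\right) = 137 \left(-142 + \left(\frac{22}{43} - \frac{41}{9}\right)\right) = 137 \left(-142 - \frac{1565}{387}\right) = 137 \left(- \frac{56519}{387}\right) = - \frac{7743103}{387}$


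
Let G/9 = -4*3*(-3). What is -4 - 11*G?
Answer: -3568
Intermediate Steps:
G = 324 (G = 9*(-4*3*(-3)) = 9*(-12*(-3)) = 9*36 = 324)
-4 - 11*G = -4 - 11*324 = -4 - 3564 = -3568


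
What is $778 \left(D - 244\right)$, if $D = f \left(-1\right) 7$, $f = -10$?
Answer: $-135372$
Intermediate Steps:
$D = 70$ ($D = \left(-10\right) \left(-1\right) 7 = 10 \cdot 7 = 70$)
$778 \left(D - 244\right) = 778 \left(70 - 244\right) = 778 \left(-174\right) = -135372$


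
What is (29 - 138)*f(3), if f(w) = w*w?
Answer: -981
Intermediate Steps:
f(w) = w²
(29 - 138)*f(3) = (29 - 138)*3² = -109*9 = -981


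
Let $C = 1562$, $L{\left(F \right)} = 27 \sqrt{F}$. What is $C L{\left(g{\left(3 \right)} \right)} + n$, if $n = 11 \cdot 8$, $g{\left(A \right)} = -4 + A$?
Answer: $88 + 42174 i \approx 88.0 + 42174.0 i$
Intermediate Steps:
$n = 88$
$C L{\left(g{\left(3 \right)} \right)} + n = 1562 \cdot 27 \sqrt{-4 + 3} + 88 = 1562 \cdot 27 \sqrt{-1} + 88 = 1562 \cdot 27 i + 88 = 42174 i + 88 = 88 + 42174 i$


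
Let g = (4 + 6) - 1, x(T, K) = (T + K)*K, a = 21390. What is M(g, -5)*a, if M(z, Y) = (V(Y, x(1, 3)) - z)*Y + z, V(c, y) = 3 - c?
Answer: 299460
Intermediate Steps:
x(T, K) = K*(K + T) (x(T, K) = (K + T)*K = K*(K + T))
g = 9 (g = 10 - 1 = 9)
M(z, Y) = z + Y*(3 - Y - z) (M(z, Y) = ((3 - Y) - z)*Y + z = (3 - Y - z)*Y + z = Y*(3 - Y - z) + z = z + Y*(3 - Y - z))
M(g, -5)*a = (9 - 1*(-5)*9 - 1*(-5)*(-3 - 5))*21390 = (9 + 45 - 1*(-5)*(-8))*21390 = (9 + 45 - 40)*21390 = 14*21390 = 299460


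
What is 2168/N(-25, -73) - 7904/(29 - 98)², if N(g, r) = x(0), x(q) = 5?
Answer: 10282328/23805 ≈ 431.94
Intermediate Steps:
N(g, r) = 5
2168/N(-25, -73) - 7904/(29 - 98)² = 2168/5 - 7904/(29 - 98)² = 2168*(⅕) - 7904/((-69)²) = 2168/5 - 7904/4761 = 10282328/23805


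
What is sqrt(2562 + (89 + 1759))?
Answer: 21*sqrt(10) ≈ 66.408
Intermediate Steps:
sqrt(2562 + (89 + 1759)) = sqrt(2562 + 1848) = sqrt(4410) = 21*sqrt(10)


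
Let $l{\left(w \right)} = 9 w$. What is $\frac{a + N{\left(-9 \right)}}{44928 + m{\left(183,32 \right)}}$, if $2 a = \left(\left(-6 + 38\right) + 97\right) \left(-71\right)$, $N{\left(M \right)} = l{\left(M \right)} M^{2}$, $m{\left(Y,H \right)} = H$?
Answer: $- \frac{22281}{89920} \approx -0.24779$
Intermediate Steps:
$N{\left(M \right)} = 9 M^{3}$ ($N{\left(M \right)} = 9 M M^{2} = 9 M^{3}$)
$a = - \frac{9159}{2}$ ($a = \frac{\left(\left(-6 + 38\right) + 97\right) \left(-71\right)}{2} = \frac{\left(32 + 97\right) \left(-71\right)}{2} = \frac{129 \left(-71\right)}{2} = \frac{1}{2} \left(-9159\right) = - \frac{9159}{2} \approx -4579.5$)
$\frac{a + N{\left(-9 \right)}}{44928 + m{\left(183,32 \right)}} = \frac{- \frac{9159}{2} + 9 \left(-9\right)^{3}}{44928 + 32} = \frac{- \frac{9159}{2} + 9 \left(-729\right)}{44960} = \left(- \frac{9159}{2} - 6561\right) \frac{1}{44960} = \left(- \frac{22281}{2}\right) \frac{1}{44960} = - \frac{22281}{89920}$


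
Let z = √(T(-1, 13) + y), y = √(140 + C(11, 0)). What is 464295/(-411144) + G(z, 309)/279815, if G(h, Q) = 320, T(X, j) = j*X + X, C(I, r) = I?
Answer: -8652342623/7669617224 ≈ -1.1281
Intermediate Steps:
T(X, j) = X + X*j (T(X, j) = X*j + X = X + X*j)
y = √151 (y = √(140 + 11) = √151 ≈ 12.288)
z = √(-14 + √151) (z = √(-(1 + 13) + √151) = √(-1*14 + √151) = √(-14 + √151) ≈ 1.3084*I)
464295/(-411144) + G(z, 309)/279815 = 464295/(-411144) + 320/279815 = 464295*(-1/411144) + 320*(1/279815) = -154765/137048 + 64/55963 = -8652342623/7669617224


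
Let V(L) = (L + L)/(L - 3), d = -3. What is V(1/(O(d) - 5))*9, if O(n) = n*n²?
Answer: 18/97 ≈ 0.18557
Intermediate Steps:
O(n) = n³
V(L) = 2*L/(-3 + L) (V(L) = (2*L)/(-3 + L) = 2*L/(-3 + L))
V(1/(O(d) - 5))*9 = (2/(((-3)³ - 5)*(-3 + 1/((-3)³ - 5))))*9 = (2/((-27 - 5)*(-3 + 1/(-27 - 5))))*9 = (2/(-32*(-3 + 1/(-32))))*9 = (2*(-1/32)/(-3 - 1/32))*9 = (2*(-1/32)/(-97/32))*9 = (2*(-1/32)*(-32/97))*9 = (2/97)*9 = 18/97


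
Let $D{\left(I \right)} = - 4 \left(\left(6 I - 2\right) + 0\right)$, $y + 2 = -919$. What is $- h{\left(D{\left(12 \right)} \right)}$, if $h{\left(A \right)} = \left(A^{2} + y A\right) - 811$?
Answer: $-335469$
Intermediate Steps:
$y = -921$ ($y = -2 - 919 = -921$)
$D{\left(I \right)} = 8 - 24 I$ ($D{\left(I \right)} = - 4 \left(\left(-2 + 6 I\right) + 0\right) = - 4 \left(-2 + 6 I\right) = 8 - 24 I$)
$h{\left(A \right)} = -811 + A^{2} - 921 A$ ($h{\left(A \right)} = \left(A^{2} - 921 A\right) - 811 = -811 + A^{2} - 921 A$)
$- h{\left(D{\left(12 \right)} \right)} = - (-811 + \left(8 - 288\right)^{2} - 921 \left(8 - 288\right)) = - (-811 + \left(-280\right)^{2} - -257880) = - (-811 + 78400 + 257880) = \left(-1\right) 335469 = -335469$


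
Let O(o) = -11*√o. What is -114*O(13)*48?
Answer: 60192*√13 ≈ 2.1703e+5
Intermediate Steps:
-114*O(13)*48 = -(-1254)*√13*48 = (1254*√13)*48 = 60192*√13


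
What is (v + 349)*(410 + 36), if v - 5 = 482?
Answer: 372856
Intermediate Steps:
v = 487 (v = 5 + 482 = 487)
(v + 349)*(410 + 36) = (487 + 349)*(410 + 36) = 836*446 = 372856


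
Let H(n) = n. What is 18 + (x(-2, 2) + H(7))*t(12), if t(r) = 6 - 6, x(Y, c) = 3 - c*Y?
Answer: 18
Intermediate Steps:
x(Y, c) = 3 - Y*c
t(r) = 0
18 + (x(-2, 2) + H(7))*t(12) = 18 + ((3 - 1*(-2)*2) + 7)*0 = 18 + ((3 + 4) + 7)*0 = 18 + (7 + 7)*0 = 18 + 14*0 = 18 + 0 = 18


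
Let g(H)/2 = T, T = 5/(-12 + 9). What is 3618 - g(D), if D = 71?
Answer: 10864/3 ≈ 3621.3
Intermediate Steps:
T = -5/3 (T = 5/(-3) = -⅓*5 = -5/3 ≈ -1.6667)
g(H) = -10/3 (g(H) = 2*(-5/3) = -10/3)
3618 - g(D) = 3618 - 1*(-10/3) = 3618 + 10/3 = 10864/3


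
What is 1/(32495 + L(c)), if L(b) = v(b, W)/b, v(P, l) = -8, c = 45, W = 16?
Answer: 45/1462267 ≈ 3.0774e-5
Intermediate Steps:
L(b) = -8/b
1/(32495 + L(c)) = 1/(32495 - 8/45) = 1/(1462267/45) = 45/1462267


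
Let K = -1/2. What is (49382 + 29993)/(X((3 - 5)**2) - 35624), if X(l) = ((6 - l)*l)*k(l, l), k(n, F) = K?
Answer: -79375/35628 ≈ -2.2279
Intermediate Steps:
K = -1/2 (K = -1*1/2 = -1/2 ≈ -0.50000)
k(n, F) = -1/2
X(l) = -l*(6 - l)/2 (X(l) = ((6 - l)*l)*(-1/2) = (l*(6 - l))*(-1/2) = -l*(6 - l)/2)
(49382 + 29993)/(X((3 - 5)**2) - 35624) = (49382 + 29993)/((3 - 5)**2*(-6 + (3 - 5)**2)/2 - 35624) = 79375/((1/2)*(-2)**2*(-6 + (-2)**2) - 35624) = 79375/((1/2)*4*(-6 + 4) - 35624) = 79375/((1/2)*4*(-2) - 35624) = 79375/(-4 - 35624) = 79375/(-35628) = 79375*(-1/35628) = -79375/35628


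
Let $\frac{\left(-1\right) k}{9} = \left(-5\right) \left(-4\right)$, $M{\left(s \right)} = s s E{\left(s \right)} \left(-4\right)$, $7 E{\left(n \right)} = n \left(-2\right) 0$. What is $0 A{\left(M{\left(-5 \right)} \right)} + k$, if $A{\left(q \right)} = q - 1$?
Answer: $-180$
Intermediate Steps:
$E{\left(n \right)} = 0$ ($E{\left(n \right)} = \frac{n \left(-2\right) 0}{7} = \frac{- 2 n 0}{7} = \frac{1}{7} \cdot 0 = 0$)
$M{\left(s \right)} = 0$ ($M{\left(s \right)} = s s 0 \left(-4\right) = s^{2} \cdot 0 \left(-4\right) = 0 \left(-4\right) = 0$)
$k = -180$ ($k = - 9 \left(\left(-5\right) \left(-4\right)\right) = \left(-9\right) 20 = -180$)
$A{\left(q \right)} = -1 + q$
$0 A{\left(M{\left(-5 \right)} \right)} + k = 0 \left(-1 + 0\right) - 180 = 0 \left(-1\right) - 180 = 0 - 180 = -180$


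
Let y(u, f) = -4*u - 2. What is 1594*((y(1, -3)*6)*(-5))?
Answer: 286920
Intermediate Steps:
y(u, f) = -2 - 4*u
1594*((y(1, -3)*6)*(-5)) = 1594*(((-2 - 4*1)*6)*(-5)) = 1594*(((-2 - 4)*6)*(-5)) = 1594*(-6*6*(-5)) = 1594*(-36*(-5)) = 1594*180 = 286920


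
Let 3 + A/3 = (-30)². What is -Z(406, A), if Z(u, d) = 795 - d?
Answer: 1896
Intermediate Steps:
A = 2691 (A = -9 + 3*(-30)² = -9 + 3*900 = -9 + 2700 = 2691)
-Z(406, A) = -(795 - 1*2691) = -(795 - 2691) = -1*(-1896) = 1896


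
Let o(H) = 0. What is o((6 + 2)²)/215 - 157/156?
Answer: -157/156 ≈ -1.0064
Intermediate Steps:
o((6 + 2)²)/215 - 157/156 = 0/215 - 157/156 = 0*(1/215) - 157*1/156 = 0 - 157/156 = -157/156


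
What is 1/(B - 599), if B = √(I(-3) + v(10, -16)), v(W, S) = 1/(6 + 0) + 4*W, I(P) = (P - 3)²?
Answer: -3594/2152349 - √2742/2152349 ≈ -0.0016941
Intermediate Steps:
I(P) = (-3 + P)²
v(W, S) = ⅙ + 4*W (v(W, S) = 1/6 + 4*W = ⅙ + 4*W)
B = √2742/6 (B = √((-3 - 3)² + (⅙ + 4*10)) = √((-6)² + (⅙ + 40)) = √(36 + 241/6) = √(457/6) = √2742/6 ≈ 8.7274)
1/(B - 599) = 1/(√2742/6 - 599) = 1/(-599 + √2742/6)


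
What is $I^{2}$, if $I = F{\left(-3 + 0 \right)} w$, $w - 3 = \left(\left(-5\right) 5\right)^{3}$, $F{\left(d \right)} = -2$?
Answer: $976187536$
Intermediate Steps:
$w = -15622$ ($w = 3 + \left(\left(-5\right) 5\right)^{3} = 3 + \left(-25\right)^{3} = 3 - 15625 = -15622$)
$I = 31244$ ($I = \left(-2\right) \left(-15622\right) = 31244$)
$I^{2} = 31244^{2} = 976187536$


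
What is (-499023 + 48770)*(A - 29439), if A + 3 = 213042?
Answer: -82666450800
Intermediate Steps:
A = 213039 (A = -3 + 213042 = 213039)
(-499023 + 48770)*(A - 29439) = (-499023 + 48770)*(213039 - 29439) = -450253*183600 = -82666450800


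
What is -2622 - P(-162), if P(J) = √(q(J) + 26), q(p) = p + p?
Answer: -2622 - I*√298 ≈ -2622.0 - 17.263*I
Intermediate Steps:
q(p) = 2*p
P(J) = √(26 + 2*J) (P(J) = √(2*J + 26) = √(26 + 2*J))
-2622 - P(-162) = -2622 - √(26 + 2*(-162)) = -2622 - √(26 - 324) = -2622 - √(-298) = -2622 - I*√298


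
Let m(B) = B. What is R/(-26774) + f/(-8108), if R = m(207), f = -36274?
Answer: 121190215/27135449 ≈ 4.4661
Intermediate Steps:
R = 207
R/(-26774) + f/(-8108) = 207/(-26774) - 36274/(-8108) = 207*(-1/26774) - 36274*(-1/8108) = -207/26774 + 18137/4054 = 121190215/27135449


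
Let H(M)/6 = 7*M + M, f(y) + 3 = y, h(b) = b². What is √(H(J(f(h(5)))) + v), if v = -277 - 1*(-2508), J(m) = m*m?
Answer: √25463 ≈ 159.57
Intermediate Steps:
f(y) = -3 + y
J(m) = m²
H(M) = 48*M (H(M) = 6*(7*M + M) = 6*(8*M) = 48*M)
v = 2231 (v = -277 + 2508 = 2231)
√(H(J(f(h(5)))) + v) = √(48*(-3 + 5²)² + 2231) = √(48*(-3 + 25)² + 2231) = √(48*22² + 2231) = √(48*484 + 2231) = √(23232 + 2231) = √25463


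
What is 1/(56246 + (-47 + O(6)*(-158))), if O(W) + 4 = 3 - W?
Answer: 1/57305 ≈ 1.7450e-5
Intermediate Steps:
O(W) = -1 - W (O(W) = -4 + (3 - W) = -1 - W)
1/(56246 + (-47 + O(6)*(-158))) = 1/(56246 + (-47 + (-1 - 1*6)*(-158))) = 1/(56246 + (-47 + (-1 - 6)*(-158))) = 1/(56246 + (-47 - 7*(-158))) = 1/(56246 + (-47 + 1106)) = 1/(56246 + 1059) = 1/57305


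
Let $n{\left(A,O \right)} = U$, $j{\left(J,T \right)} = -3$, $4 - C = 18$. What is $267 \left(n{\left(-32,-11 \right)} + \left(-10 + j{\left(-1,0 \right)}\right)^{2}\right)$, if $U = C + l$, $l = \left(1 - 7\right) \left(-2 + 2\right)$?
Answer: $41385$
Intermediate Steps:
$C = -14$ ($C = 4 - 18 = -14$)
$l = 0$ ($l = \left(-6\right) 0 = 0$)
$U = -14$ ($U = -14 + 0 = -14$)
$n{\left(A,O \right)} = -14$
$267 \left(n{\left(-32,-11 \right)} + \left(-10 + j{\left(-1,0 \right)}\right)^{2}\right) = 267 \left(-14 + \left(-10 - 3\right)^{2}\right) = 267 \left(-14 + \left(-13\right)^{2}\right) = 267 \left(-14 + 169\right) = 267 \cdot 155 = 41385$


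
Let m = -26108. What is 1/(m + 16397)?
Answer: -1/9711 ≈ -0.00010298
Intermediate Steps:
1/(m + 16397) = 1/(-26108 + 16397) = 1/(-9711) = -1/9711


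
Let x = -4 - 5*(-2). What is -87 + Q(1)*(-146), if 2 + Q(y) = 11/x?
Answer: -188/3 ≈ -62.667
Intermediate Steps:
x = 6 (x = -4 + 10 = 6)
Q(y) = -1/6 (Q(y) = -2 + 11/6 = -1/6)
-87 + Q(1)*(-146) = -87 - 1/6*(-146) = -87 + 73/3 = -188/3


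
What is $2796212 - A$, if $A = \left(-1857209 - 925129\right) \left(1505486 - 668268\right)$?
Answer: $2329426251896$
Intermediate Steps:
$A = -2329423455684$ ($A = \left(-2782338\right) 837218 = -2329423455684$)
$2796212 - A = 2796212 - -2329423455684 = 2796212 + 2329423455684 = 2329426251896$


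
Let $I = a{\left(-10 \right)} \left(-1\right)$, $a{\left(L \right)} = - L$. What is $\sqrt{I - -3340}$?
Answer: $3 \sqrt{370} \approx 57.706$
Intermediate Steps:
$I = -10$ ($I = \left(-1\right) \left(-10\right) \left(-1\right) = 10 \left(-1\right) = -10$)
$\sqrt{I - -3340} = \sqrt{-10 - -3340} = \sqrt{-10 + 3340} = \sqrt{3330} = 3 \sqrt{370}$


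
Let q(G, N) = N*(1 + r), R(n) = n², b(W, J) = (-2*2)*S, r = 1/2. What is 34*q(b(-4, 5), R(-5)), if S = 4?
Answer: 1275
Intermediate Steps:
r = ½ ≈ 0.50000
b(W, J) = -16 (b(W, J) = -2*2*4 = -4*4 = -16)
q(G, N) = 3*N/2 (q(G, N) = N*(1 + ½) = N*(3/2) = 3*N/2)
34*q(b(-4, 5), R(-5)) = 34*((3/2)*(-5)²) = 34*((3/2)*25) = 34*(75/2) = 1275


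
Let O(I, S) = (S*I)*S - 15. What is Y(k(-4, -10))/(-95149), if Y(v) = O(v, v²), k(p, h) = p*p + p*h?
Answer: -550731761/95149 ≈ -5788.1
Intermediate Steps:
O(I, S) = -15 + I*S² (O(I, S) = (I*S)*S - 15 = I*S² - 15 = -15 + I*S²)
k(p, h) = p² + h*p
Y(v) = -15 + v⁵ (Y(v) = -15 + v*(v²)² = -15 + v*v⁴ = -15 + v⁵)
Y(k(-4, -10))/(-95149) = (-15 + (-4*(-10 - 4))⁵)/(-95149) = (-15 + (-4*(-14))⁵)*(-1/95149) = (-15 + 56⁵)*(-1/95149) = (-15 + 550731776)*(-1/95149) = 550731761*(-1/95149) = -550731761/95149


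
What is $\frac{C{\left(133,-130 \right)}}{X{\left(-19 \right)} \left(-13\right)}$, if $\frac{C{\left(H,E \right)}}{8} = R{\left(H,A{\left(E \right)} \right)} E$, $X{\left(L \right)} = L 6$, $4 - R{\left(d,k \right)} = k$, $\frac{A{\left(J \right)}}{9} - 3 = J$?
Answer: $- \frac{45880}{57} \approx -804.91$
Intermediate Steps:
$A{\left(J \right)} = 27 + 9 J$
$R{\left(d,k \right)} = 4 - k$
$X{\left(L \right)} = 6 L$
$C{\left(H,E \right)} = 8 E \left(-23 - 9 E\right)$ ($C{\left(H,E \right)} = 8 \left(4 - \left(27 + 9 E\right)\right) E = 8 \left(-23 - 9 E\right) E = 8 E \left(-23 - 9 E\right)$)
$\frac{C{\left(133,-130 \right)}}{X{\left(-19 \right)} \left(-13\right)} = \frac{\left(-8\right) \left(-130\right) \left(23 + 9 \left(-130\right)\right)}{6 \left(-19\right) \left(-13\right)} = \frac{\left(-8\right) \left(-130\right) \left(23 - 1170\right)}{\left(-114\right) \left(-13\right)} = \frac{\left(-8\right) \left(-130\right) \left(-1147\right)}{1482} = \left(-1192880\right) \frac{1}{1482} = - \frac{45880}{57}$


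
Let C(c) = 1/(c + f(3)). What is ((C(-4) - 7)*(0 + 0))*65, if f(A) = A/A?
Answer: 0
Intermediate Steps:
f(A) = 1
C(c) = 1/(1 + c) (C(c) = 1/(c + 1) = 1/(1 + c))
((C(-4) - 7)*(0 + 0))*65 = ((1/(1 - 4) - 7)*(0 + 0))*65 = ((1/(-3) - 7)*0)*65 = ((-1/3 - 7)*0)*65 = -22/3*0*65 = 0*65 = 0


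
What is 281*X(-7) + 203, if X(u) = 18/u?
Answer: -3637/7 ≈ -519.57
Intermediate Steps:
281*X(-7) + 203 = 281*(18/(-7)) + 203 = 281*(18*(-⅐)) + 203 = 281*(-18/7) + 203 = -5058/7 + 203 = -3637/7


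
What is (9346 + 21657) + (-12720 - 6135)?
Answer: 12148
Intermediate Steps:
(9346 + 21657) + (-12720 - 6135) = 31003 - 18855 = 12148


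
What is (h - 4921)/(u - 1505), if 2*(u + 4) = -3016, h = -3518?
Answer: 8439/3017 ≈ 2.7971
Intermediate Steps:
u = -1512 (u = -4 + (½)*(-3016) = -4 - 1508 = -1512)
(h - 4921)/(u - 1505) = (-3518 - 4921)/(-1512 - 1505) = -8439/(-3017) = -8439*(-1/3017) = 8439/3017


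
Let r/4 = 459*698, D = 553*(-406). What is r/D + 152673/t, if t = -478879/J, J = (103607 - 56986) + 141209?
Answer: -3219509874027366/53758477661 ≈ -59888.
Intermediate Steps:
J = 187830 (J = 46621 + 141209 = 187830)
D = -224518
t = -478879/187830 ≈ -2.5495
r = 1281528 (r = 4*(459*698) = 4*320382 = 1281528)
r/D + 152673/t = 1281528/(-224518) + 152673/(-478879/187830) = 1281528*(-1/224518) + 152673*(-187830/478879) = -640764/112259 - 28676569590/478879 = -3219509874027366/53758477661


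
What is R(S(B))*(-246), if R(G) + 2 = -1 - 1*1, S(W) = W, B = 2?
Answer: 984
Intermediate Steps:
R(G) = -4 (R(G) = -2 + (-1 - 1*1) = -2 + (-1 - 1) = -2 - 2 = -4)
R(S(B))*(-246) = -4*(-246) = 984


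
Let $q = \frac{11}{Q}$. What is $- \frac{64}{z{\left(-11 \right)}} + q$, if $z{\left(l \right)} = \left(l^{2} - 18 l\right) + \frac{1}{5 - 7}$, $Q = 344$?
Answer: $- \frac{37025}{219128} \approx -0.16897$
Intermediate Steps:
$z{\left(l \right)} = - \frac{1}{2} + l^{2} - 18 l$ ($z{\left(l \right)} = \left(l^{2} - 18 l\right) + \frac{1}{-2} = \left(l^{2} - 18 l\right) - \frac{1}{2} = - \frac{1}{2} + l^{2} - 18 l$)
$q = \frac{11}{344} \approx 0.031977$
$- \frac{64}{z{\left(-11 \right)}} + q = - \frac{64}{- \frac{1}{2} + \left(-11\right)^{2} - -198} + \frac{11}{344} = - \frac{64}{- \frac{1}{2} + 121 + 198} + \frac{11}{344} = - \frac{64}{\frac{637}{2}} + \frac{11}{344} = \left(-64\right) \frac{2}{637} + \frac{11}{344} = - \frac{128}{637} + \frac{11}{344} = - \frac{37025}{219128}$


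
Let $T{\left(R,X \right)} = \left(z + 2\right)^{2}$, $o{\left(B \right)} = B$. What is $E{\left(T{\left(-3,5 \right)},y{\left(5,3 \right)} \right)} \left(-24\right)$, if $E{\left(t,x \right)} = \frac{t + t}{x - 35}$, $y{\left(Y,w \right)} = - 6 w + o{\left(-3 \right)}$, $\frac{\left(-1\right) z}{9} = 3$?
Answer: $\frac{3750}{7} \approx 535.71$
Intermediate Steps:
$z = -27$ ($z = \left(-9\right) 3 = -27$)
$T{\left(R,X \right)} = 625$ ($T{\left(R,X \right)} = \left(-27 + 2\right)^{2} = \left(-25\right)^{2} = 625$)
$y{\left(Y,w \right)} = -3 - 6 w$ ($y{\left(Y,w \right)} = - 6 w - 3 = -3 - 6 w$)
$E{\left(t,x \right)} = \frac{2 t}{-35 + x}$
$E{\left(T{\left(-3,5 \right)},y{\left(5,3 \right)} \right)} \left(-24\right) = 2 \cdot 625 \frac{1}{-35 - 21} \left(-24\right) = 2 \cdot 625 \frac{1}{-56} \left(-24\right) = 2 \cdot 625 \left(- \frac{1}{56}\right) \left(-24\right) = \left(- \frac{625}{28}\right) \left(-24\right) = \frac{3750}{7}$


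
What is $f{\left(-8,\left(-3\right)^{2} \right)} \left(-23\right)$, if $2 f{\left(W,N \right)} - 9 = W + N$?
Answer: $-115$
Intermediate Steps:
$f{\left(W,N \right)} = \frac{9}{2} + \frac{N}{2} + \frac{W}{2}$ ($f{\left(W,N \right)} = \frac{9}{2} + \frac{W + N}{2} = \frac{9}{2} + \frac{N + W}{2} = \frac{9}{2} + \left(\frac{N}{2} + \frac{W}{2}\right) = \frac{9}{2} + \frac{N}{2} + \frac{W}{2}$)
$f{\left(-8,\left(-3\right)^{2} \right)} \left(-23\right) = \left(\frac{9}{2} + \frac{\left(-3\right)^{2}}{2} + \frac{1}{2} \left(-8\right)\right) \left(-23\right) = \left(\frac{9}{2} + \frac{1}{2} \cdot 9 - 4\right) \left(-23\right) = \left(\frac{9}{2} + \frac{9}{2} - 4\right) \left(-23\right) = 5 \left(-23\right) = -115$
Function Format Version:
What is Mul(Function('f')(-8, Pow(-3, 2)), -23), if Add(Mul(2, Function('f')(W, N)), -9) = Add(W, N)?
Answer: -115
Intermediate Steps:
Function('f')(W, N) = Add(Rational(9, 2), Mul(Rational(1, 2), N), Mul(Rational(1, 2), W)) (Function('f')(W, N) = Add(Rational(9, 2), Mul(Rational(1, 2), Add(W, N))) = Add(Rational(9, 2), Mul(Rational(1, 2), Add(N, W))) = Add(Rational(9, 2), Add(Mul(Rational(1, 2), N), Mul(Rational(1, 2), W))) = Add(Rational(9, 2), Mul(Rational(1, 2), N), Mul(Rational(1, 2), W)))
Mul(Function('f')(-8, Pow(-3, 2)), -23) = Mul(Add(Rational(9, 2), Mul(Rational(1, 2), Pow(-3, 2)), Mul(Rational(1, 2), -8)), -23) = Mul(Add(Rational(9, 2), Mul(Rational(1, 2), 9), -4), -23) = Mul(Add(Rational(9, 2), Rational(9, 2), -4), -23) = Mul(5, -23) = -115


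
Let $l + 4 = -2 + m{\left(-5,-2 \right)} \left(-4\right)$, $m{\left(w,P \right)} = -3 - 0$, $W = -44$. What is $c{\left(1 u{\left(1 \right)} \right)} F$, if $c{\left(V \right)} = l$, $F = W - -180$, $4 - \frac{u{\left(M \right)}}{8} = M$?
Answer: $816$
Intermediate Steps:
$u{\left(M \right)} = 32 - 8 M$
$m{\left(w,P \right)} = -3$ ($m{\left(w,P \right)} = -3 + 0 = -3$)
$l = 6$ ($l = -4 - -10 = -4 + \left(-2 + 12\right) = -4 + 10 = 6$)
$F = 136$ ($F = -44 - -180 = -44 + 180 = 136$)
$c{\left(V \right)} = 6$
$c{\left(1 u{\left(1 \right)} \right)} F = 6 \cdot 136 = 816$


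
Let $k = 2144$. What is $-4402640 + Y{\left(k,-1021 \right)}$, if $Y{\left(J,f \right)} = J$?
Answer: $-4400496$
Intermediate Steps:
$-4402640 + Y{\left(k,-1021 \right)} = -4402640 + 2144 = -4400496$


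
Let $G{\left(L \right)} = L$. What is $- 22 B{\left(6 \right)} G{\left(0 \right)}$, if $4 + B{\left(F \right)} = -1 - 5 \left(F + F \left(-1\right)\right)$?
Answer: $0$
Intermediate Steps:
$B{\left(F \right)} = -5$ ($B{\left(F \right)} = -4 - \left(1 + 5 \left(F + F \left(-1\right)\right)\right) = -4 - \left(1 + 5 \left(F - F\right)\right) = -4 - 1 = -5$)
$- 22 B{\left(6 \right)} G{\left(0 \right)} = \left(-22\right) \left(-5\right) 0 = 110 \cdot 0 = 0$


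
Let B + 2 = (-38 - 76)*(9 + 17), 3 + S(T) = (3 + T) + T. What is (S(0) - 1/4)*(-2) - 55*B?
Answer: 326261/2 ≈ 1.6313e+5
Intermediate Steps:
S(T) = 2*T (S(T) = -3 + ((3 + T) + T) = -3 + (3 + 2*T) = 2*T)
B = -2966 (B = -2 + (-38 - 76)*(9 + 17) = -2 - 114*26 = -2 - 2964 = -2966)
(S(0) - 1/4)*(-2) - 55*B = (2*0 - 1/4)*(-2) - 55*(-2966) = (0 - 1*¼)*(-2) + 163130 = (0 - ¼)*(-2) + 163130 = -¼*(-2) + 163130 = ½ + 163130 = 326261/2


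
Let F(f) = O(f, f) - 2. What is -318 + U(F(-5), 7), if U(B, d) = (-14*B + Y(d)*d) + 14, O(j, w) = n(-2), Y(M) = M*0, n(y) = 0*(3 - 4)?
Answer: -276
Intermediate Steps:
n(y) = 0 (n(y) = 0*(-1) = 0)
Y(M) = 0
O(j, w) = 0
F(f) = -2 (F(f) = 0 - 2 = -2)
U(B, d) = 14 - 14*B (U(B, d) = (-14*B + 0*d) + 14 = (-14*B + 0) + 14 = -14*B + 14 = 14 - 14*B)
-318 + U(F(-5), 7) = -318 + (14 - 14*(-2)) = -318 + (14 + 28) = -318 + 42 = -276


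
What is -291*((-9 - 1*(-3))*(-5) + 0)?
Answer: -8730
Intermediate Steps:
-291*((-9 - 1*(-3))*(-5) + 0) = -291*((-9 + 3)*(-5) + 0) = -291*(-6*(-5) + 0) = -291*(30 + 0) = -291*30 = -8730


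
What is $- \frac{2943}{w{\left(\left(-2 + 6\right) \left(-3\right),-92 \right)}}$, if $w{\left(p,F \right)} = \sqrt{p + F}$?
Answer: $\frac{2943 i \sqrt{26}}{52} \approx 288.58 i$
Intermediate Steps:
$w{\left(p,F \right)} = \sqrt{F + p}$
$- \frac{2943}{w{\left(\left(-2 + 6\right) \left(-3\right),-92 \right)}} = - \frac{2943}{\sqrt{-92 + \left(-2 + 6\right) \left(-3\right)}} = - \frac{2943}{\sqrt{-92 + 4 \left(-3\right)}} = - \frac{2943}{\sqrt{-92 - 12}} = - \frac{2943}{\sqrt{-104}} = - \frac{2943}{2 i \sqrt{26}} = - 2943 \left(- \frac{i \sqrt{26}}{52}\right) = \frac{2943 i \sqrt{26}}{52}$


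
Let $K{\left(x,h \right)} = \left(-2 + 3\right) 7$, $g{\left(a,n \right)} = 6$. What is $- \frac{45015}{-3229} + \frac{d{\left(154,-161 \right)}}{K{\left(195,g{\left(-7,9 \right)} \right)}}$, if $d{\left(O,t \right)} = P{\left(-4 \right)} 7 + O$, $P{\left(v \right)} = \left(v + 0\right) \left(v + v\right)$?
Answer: $\frac{219381}{3229} \approx 67.941$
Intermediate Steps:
$P{\left(v \right)} = 2 v^{2}$ ($P{\left(v \right)} = v 2 v = 2 v^{2}$)
$d{\left(O,t \right)} = 224 + O$ ($d{\left(O,t \right)} = 2 \left(-4\right)^{2} \cdot 7 + O = 2 \cdot 16 \cdot 7 + O = 32 \cdot 7 + O = 224 + O$)
$K{\left(x,h \right)} = 7$ ($K{\left(x,h \right)} = 1 \cdot 7 = 7$)
$- \frac{45015}{-3229} + \frac{d{\left(154,-161 \right)}}{K{\left(195,g{\left(-7,9 \right)} \right)}} = - \frac{45015}{-3229} + \frac{224 + 154}{7} = \left(-45015\right) \left(- \frac{1}{3229}\right) + 378 \cdot \frac{1}{7} = \frac{45015}{3229} + 54 = \frac{219381}{3229}$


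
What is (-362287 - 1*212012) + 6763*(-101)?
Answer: -1257362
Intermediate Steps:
(-362287 - 1*212012) + 6763*(-101) = (-362287 - 212012) - 683063 = -574299 - 683063 = -1257362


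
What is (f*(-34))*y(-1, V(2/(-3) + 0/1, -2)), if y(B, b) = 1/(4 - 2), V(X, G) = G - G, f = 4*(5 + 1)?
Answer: -408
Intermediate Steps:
f = 24 (f = 4*6 = 24)
V(X, G) = 0
y(B, b) = ½ (y(B, b) = 1/2 = ½)
(f*(-34))*y(-1, V(2/(-3) + 0/1, -2)) = (24*(-34))*(½) = -816*½ = -408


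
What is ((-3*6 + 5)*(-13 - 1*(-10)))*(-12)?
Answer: -468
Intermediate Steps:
((-3*6 + 5)*(-13 - 1*(-10)))*(-12) = ((-18 + 5)*(-13 + 10))*(-12) = -13*(-3)*(-12) = 39*(-12) = -468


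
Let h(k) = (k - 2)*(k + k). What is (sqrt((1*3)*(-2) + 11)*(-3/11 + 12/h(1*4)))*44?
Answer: 21*sqrt(5) ≈ 46.957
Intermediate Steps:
h(k) = 2*k*(-2 + k) (h(k) = (-2 + k)*(2*k) = 2*k*(-2 + k))
(sqrt((1*3)*(-2) + 11)*(-3/11 + 12/h(1*4)))*44 = (sqrt((1*3)*(-2) + 11)*(-3/11 + 12/((2*(1*4)*(-2 + 1*4)))))*44 = (sqrt(3*(-2) + 11)*(-3*1/11 + 12/((2*4*(-2 + 4)))))*44 = (sqrt(-6 + 11)*(-3/11 + 12/((2*4*2))))*44 = (sqrt(5)*(-3/11 + 12/16))*44 = (sqrt(5)*(-3/11 + 12*(1/16)))*44 = (sqrt(5)*(-3/11 + 3/4))*44 = (sqrt(5)*(21/44))*44 = (21*sqrt(5)/44)*44 = 21*sqrt(5)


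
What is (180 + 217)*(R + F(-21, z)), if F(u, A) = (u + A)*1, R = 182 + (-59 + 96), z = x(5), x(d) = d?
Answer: 80591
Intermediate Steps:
z = 5
R = 219 (R = 182 + 37 = 219)
F(u, A) = A + u (F(u, A) = (A + u)*1 = A + u)
(180 + 217)*(R + F(-21, z)) = (180 + 217)*(219 + (5 - 21)) = 397*(219 - 16) = 397*203 = 80591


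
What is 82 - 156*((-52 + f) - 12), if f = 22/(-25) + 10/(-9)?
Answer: 778246/75 ≈ 10377.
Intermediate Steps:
f = -448/225 (f = 22*(-1/25) + 10*(-⅑) = -22/25 - 10/9 = -448/225 ≈ -1.9911)
82 - 156*((-52 + f) - 12) = 82 - 156*((-52 - 448/225) - 12) = 82 - 156*(-12148/225 - 12) = 82 - 156*(-14848/225) = 82 + 772096/75 = 778246/75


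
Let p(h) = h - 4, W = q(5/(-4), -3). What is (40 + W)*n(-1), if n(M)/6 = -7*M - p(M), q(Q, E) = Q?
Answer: 2790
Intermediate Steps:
W = -5/4 (W = 5/(-4) = 5*(-¼) = -5/4 ≈ -1.2500)
p(h) = -4 + h
n(M) = 24 - 48*M (n(M) = 6*(-7*M - (-4 + M)) = 6*(-7*M + (4 - M)) = 6*(4 - 8*M) = 24 - 48*M)
(40 + W)*n(-1) = (40 - 5/4)*(24 - 48*(-1)) = 155*(24 + 48)/4 = (155/4)*72 = 2790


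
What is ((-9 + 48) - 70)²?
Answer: 961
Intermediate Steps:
((-9 + 48) - 70)² = (39 - 70)² = (-31)² = 961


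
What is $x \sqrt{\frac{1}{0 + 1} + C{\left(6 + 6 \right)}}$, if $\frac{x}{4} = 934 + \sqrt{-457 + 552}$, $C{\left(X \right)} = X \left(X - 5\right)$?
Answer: $4 \sqrt{85} \left(934 + \sqrt{95}\right) \approx 34804.0$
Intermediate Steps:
$C{\left(X \right)} = X \left(-5 + X\right)$
$x = 3736 + 4 \sqrt{95}$ ($x = 4 \left(934 + \sqrt{-457 + 552}\right) = 4 \left(934 + \sqrt{95}\right) = 3736 + 4 \sqrt{95} \approx 3775.0$)
$x \sqrt{\frac{1}{0 + 1} + C{\left(6 + 6 \right)}} = \left(3736 + 4 \sqrt{95}\right) \sqrt{\frac{1}{0 + 1} + \left(6 + 6\right) \left(-5 + \left(6 + 6\right)\right)} = \left(3736 + 4 \sqrt{95}\right) \sqrt{1^{-1} + 12 \left(-5 + 12\right)} = \left(3736 + 4 \sqrt{95}\right) \sqrt{1 + 12 \cdot 7} = \left(3736 + 4 \sqrt{95}\right) \sqrt{1 + 84} = \left(3736 + 4 \sqrt{95}\right) \sqrt{85} = \sqrt{85} \left(3736 + 4 \sqrt{95}\right)$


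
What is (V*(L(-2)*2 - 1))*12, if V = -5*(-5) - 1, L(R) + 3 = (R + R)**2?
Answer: 7200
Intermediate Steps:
L(R) = -3 + 4*R**2 (L(R) = -3 + (R + R)**2 = -3 + (2*R)**2 = -3 + 4*R**2)
V = 24 (V = 25 - 1 = 24)
(V*(L(-2)*2 - 1))*12 = (24*((-3 + 4*(-2)**2)*2 - 1))*12 = (24*((-3 + 4*4)*2 - 1))*12 = (24*((-3 + 16)*2 - 1))*12 = (24*(13*2 - 1))*12 = (24*(26 - 1))*12 = (24*25)*12 = 600*12 = 7200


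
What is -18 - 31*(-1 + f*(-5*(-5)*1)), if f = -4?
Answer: 3113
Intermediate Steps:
-18 - 31*(-1 + f*(-5*(-5)*1)) = -18 - 31*(-1 - 4*(-5*(-5))) = -18 - 31*(-1 - 100) = -18 - 31*(-101) = -18 + 3131 = 3113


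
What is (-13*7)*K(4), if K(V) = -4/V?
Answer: 91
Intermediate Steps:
(-13*7)*K(4) = (-13*7)*(-4/4) = -(-364)/4 = -91*(-1) = 91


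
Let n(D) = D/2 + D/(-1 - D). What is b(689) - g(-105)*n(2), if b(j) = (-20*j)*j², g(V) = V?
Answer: -6541655345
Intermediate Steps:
b(j) = -20*j³
n(D) = D/2 + D/(-1 - D) (n(D) = D*(½) + D/(-1 - D) = D/2 + D/(-1 - D))
b(689) - g(-105)*n(2) = -20*689³ - (-105)*(½)*2*(-1 + 2)/(1 + 2) = -20*327082769 - (-105)*(½)*2*1/3 = -6541655380 - (-105)*(½)*2*(⅓)*1 = -6541655380 - (-105)/3 = -6541655380 - 1*(-35) = -6541655380 + 35 = -6541655345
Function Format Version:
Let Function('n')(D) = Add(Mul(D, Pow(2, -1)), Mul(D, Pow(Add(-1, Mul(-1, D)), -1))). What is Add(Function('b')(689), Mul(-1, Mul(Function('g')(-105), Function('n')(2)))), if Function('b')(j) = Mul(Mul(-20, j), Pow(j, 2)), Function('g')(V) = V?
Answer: -6541655345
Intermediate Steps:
Function('b')(j) = Mul(-20, Pow(j, 3))
Function('n')(D) = Add(Mul(Rational(1, 2), D), Mul(D, Pow(Add(-1, Mul(-1, D)), -1))) (Function('n')(D) = Add(Mul(D, Rational(1, 2)), Mul(D, Pow(Add(-1, Mul(-1, D)), -1))) = Add(Mul(Rational(1, 2), D), Mul(D, Pow(Add(-1, Mul(-1, D)), -1))))
Add(Function('b')(689), Mul(-1, Mul(Function('g')(-105), Function('n')(2)))) = Add(Mul(-20, Pow(689, 3)), Mul(-1, Mul(-105, Mul(Rational(1, 2), 2, Pow(Add(1, 2), -1), Add(-1, 2))))) = Add(Mul(-20, 327082769), Mul(-1, Mul(-105, Mul(Rational(1, 2), 2, Pow(3, -1), 1)))) = Add(-6541655380, Mul(-1, Mul(-105, Mul(Rational(1, 2), 2, Rational(1, 3), 1)))) = Add(-6541655380, Mul(-1, Mul(-105, Rational(1, 3)))) = Add(-6541655380, Mul(-1, -35)) = Add(-6541655380, 35) = -6541655345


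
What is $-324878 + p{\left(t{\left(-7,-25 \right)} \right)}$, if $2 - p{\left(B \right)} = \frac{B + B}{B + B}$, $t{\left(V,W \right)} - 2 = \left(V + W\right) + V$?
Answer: $-324877$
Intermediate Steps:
$t{\left(V,W \right)} = 2 + W + 2 V$ ($t{\left(V,W \right)} = 2 + \left(\left(V + W\right) + V\right) = 2 + \left(W + 2 V\right) = 2 + W + 2 V$)
$p{\left(B \right)} = 1$ ($p{\left(B \right)} = 2 - \frac{B + B}{B + B} = 2 - \frac{2 B}{2 B} = 2 - 2 B \frac{1}{2 B} = 2 - 1 = 1$)
$-324878 + p{\left(t{\left(-7,-25 \right)} \right)} = -324878 + 1 = -324877$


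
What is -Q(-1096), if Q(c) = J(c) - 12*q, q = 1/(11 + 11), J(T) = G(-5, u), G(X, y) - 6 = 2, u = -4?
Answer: -82/11 ≈ -7.4545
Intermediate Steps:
G(X, y) = 8 (G(X, y) = 6 + 2 = 8)
J(T) = 8
q = 1/22 ≈ 0.045455
Q(c) = 82/11 (Q(c) = 8 - 12*1/22 = 8 - 6/11 = 82/11)
-Q(-1096) = -1*82/11 = -82/11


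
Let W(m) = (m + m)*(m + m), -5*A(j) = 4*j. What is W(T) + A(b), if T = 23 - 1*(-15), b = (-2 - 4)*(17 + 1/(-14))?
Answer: 205004/35 ≈ 5857.3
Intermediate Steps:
b = -711/7 (b = -6*(17 - 1/14) = -6*237/14 = -711/7 ≈ -101.57)
A(j) = -4*j/5
T = 38 (T = 23 + 15 = 38)
W(m) = 4*m**2 (W(m) = (2*m)*(2*m) = 4*m**2)
W(T) + A(b) = 4*38**2 - 4/5*(-711/7) = 4*1444 + 2844/35 = 5776 + 2844/35 = 205004/35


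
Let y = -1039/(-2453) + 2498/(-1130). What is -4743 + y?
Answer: -6576013897/1385945 ≈ -4744.8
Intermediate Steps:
y = -2476762/1385945 (y = -1039*(-1/2453) + 2498*(-1/1130) = 1039/2453 - 1249/565 = -2476762/1385945 ≈ -1.7871)
-4743 + y = -4743 - 2476762/1385945 = -6576013897/1385945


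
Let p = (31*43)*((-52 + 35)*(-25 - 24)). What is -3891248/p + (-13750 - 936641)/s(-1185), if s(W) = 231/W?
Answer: 59549238093287/12214279 ≈ 4.8754e+6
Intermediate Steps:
p = 1110389 (p = 1333*(-17*(-49)) = 1333*833 = 1110389)
-3891248/p + (-13750 - 936641)/s(-1185) = -3891248/1110389 + (-13750 - 936641)/((231/(-1185))) = -3891248*1/1110389 - 950391/(231*(-1/1185)) = -3891248/1110389 - 950391/(-77/395) = -3891248/1110389 - 950391*(-395/77) = -3891248/1110389 + 375404445/77 = 59549238093287/12214279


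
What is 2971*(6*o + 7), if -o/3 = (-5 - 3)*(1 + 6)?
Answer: 3015565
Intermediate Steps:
o = 168 (o = -3*(-5 - 3)*(1 + 6) = -(-24)*7 = -3*(-56) = 168)
2971*(6*o + 7) = 2971*(6*168 + 7) = 2971*(1008 + 7) = 2971*1015 = 3015565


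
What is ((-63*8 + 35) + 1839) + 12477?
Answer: 13847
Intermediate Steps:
((-63*8 + 35) + 1839) + 12477 = ((-504 + 35) + 1839) + 12477 = (-469 + 1839) + 12477 = 1370 + 12477 = 13847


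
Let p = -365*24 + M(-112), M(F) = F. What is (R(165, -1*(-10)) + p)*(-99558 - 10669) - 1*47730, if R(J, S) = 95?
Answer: 967414649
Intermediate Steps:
p = -8872 (p = -365*24 - 112 = -8760 - 112 = -8872)
(R(165, -1*(-10)) + p)*(-99558 - 10669) - 1*47730 = (95 - 8872)*(-99558 - 10669) - 1*47730 = -8777*(-110227) - 47730 = 967462379 - 47730 = 967414649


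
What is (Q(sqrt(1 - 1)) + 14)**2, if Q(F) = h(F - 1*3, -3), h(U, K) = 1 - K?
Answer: 324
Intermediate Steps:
Q(F) = 4 (Q(F) = 1 - 1*(-3) = 1 + 3 = 4)
(Q(sqrt(1 - 1)) + 14)**2 = (4 + 14)**2 = 18**2 = 324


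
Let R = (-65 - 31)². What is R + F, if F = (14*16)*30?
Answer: 15936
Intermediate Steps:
R = 9216 (R = (-96)² = 9216)
F = 6720 (F = 224*30 = 6720)
R + F = 9216 + 6720 = 15936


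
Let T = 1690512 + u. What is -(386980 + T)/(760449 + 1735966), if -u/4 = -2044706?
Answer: -10256316/2496415 ≈ -4.1084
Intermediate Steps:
u = 8178824 (u = -4*(-2044706) = 8178824)
T = 9869336 (T = 1690512 + 8178824 = 9869336)
-(386980 + T)/(760449 + 1735966) = -(386980 + 9869336)/(760449 + 1735966) = -10256316/2496415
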